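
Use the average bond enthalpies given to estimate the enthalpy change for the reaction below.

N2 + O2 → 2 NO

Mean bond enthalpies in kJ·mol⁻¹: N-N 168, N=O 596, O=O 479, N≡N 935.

Bonds broken (reactants):
  N≡N: 1 × 935 = 935
  O=O: 1 × 479 = 479
  Σ(broken) = 1414 kJ
Bonds formed (products):
  N=O: 2 × 596 = 1192
  Σ(formed) = 1192 kJ
ΔH = Σ(broken) − Σ(formed) = 1414 − 1192 = +222 kJ

ΔH ≈ +222 kJ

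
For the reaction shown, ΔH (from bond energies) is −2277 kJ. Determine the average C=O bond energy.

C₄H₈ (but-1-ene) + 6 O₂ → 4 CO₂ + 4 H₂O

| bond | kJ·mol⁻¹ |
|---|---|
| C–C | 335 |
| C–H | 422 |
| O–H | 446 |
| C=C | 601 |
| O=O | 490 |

D(C=O) ≈ 787 kJ/mol

Let D be the C=O bond energy.
Σ(broken) = 2×335 + 8×422 + 1×601 + 6×490 = 7587
Σ(formed) = 8×D + 8×446 = 3568 + 8D
ΔH = Σ(broken) − Σ(formed) = (7587) − (3568 + 8D) = +4019 − 8D
Setting this equal to −2277 kJ gives 8D = 6296, so D = 787 kJ/mol.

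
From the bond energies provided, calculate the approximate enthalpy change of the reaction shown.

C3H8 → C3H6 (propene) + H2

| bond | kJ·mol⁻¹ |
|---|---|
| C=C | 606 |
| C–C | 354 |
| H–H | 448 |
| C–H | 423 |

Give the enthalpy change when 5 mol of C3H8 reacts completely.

Bonds broken (reactants):
  C–C: 2 × 354 = 708
  C–H: 8 × 423 = 3384
  Σ(broken) = 4092 kJ
Bonds formed (products):
  C–C: 1 × 354 = 354
  C–H: 6 × 423 = 2538
  C=C: 1 × 606 = 606
  H–H: 1 × 448 = 448
  Σ(formed) = 3946 kJ
ΔH = Σ(broken) − Σ(formed) = 4092 − 3946 = +146 kJ
For 5× the reaction as written: 5 × (+146) = +730 kJ

ΔH = +730 kJ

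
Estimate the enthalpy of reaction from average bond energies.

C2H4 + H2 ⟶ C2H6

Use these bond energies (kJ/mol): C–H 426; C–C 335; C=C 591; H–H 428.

Bonds broken (reactants):
  C–H: 4 × 426 = 1704
  C=C: 1 × 591 = 591
  H–H: 1 × 428 = 428
  Σ(broken) = 2723 kJ
Bonds formed (products):
  C–C: 1 × 335 = 335
  C–H: 6 × 426 = 2556
  Σ(formed) = 2891 kJ
ΔH = Σ(broken) − Σ(formed) = 2723 − 2891 = −168 kJ

ΔH ≈ −168 kJ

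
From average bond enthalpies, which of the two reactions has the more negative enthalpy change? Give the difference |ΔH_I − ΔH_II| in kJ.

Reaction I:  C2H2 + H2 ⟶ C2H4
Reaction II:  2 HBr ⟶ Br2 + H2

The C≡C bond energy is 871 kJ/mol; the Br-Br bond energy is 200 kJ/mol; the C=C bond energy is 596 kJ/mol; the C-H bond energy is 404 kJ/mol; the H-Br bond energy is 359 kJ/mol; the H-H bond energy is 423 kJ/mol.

Reaction I:
  Bonds broken (reactants):
    C≡C: 1 × 871 = 871
    C-H: 2 × 404 = 808
    H-H: 1 × 423 = 423
    Σ(broken) = 2102 kJ
  Bonds formed (products):
    C-H: 4 × 404 = 1616
    C=C: 1 × 596 = 596
    Σ(formed) = 2212 kJ
  ΔH_I = 2102 − 2212 = −110 kJ
Reaction II:
  Bonds broken (reactants):
    H-Br: 2 × 359 = 718
    Σ(broken) = 718 kJ
  Bonds formed (products):
    Br-Br: 1 × 200 = 200
    H-H: 1 × 423 = 423
    Σ(formed) = 623 kJ
  ΔH_II = 718 − 623 = +95 kJ
ΔH_I − ΔH_II = −205 kJ, so reaction I has the more negative ΔH; |ΔH_I − ΔH_II| = 205 kJ.

Reaction I, by 205 kJ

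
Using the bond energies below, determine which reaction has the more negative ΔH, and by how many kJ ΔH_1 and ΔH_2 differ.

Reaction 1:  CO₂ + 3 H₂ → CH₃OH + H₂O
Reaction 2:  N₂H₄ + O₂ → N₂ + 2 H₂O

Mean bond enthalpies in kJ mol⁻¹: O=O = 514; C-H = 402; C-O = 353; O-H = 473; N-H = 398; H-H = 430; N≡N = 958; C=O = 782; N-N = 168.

Reaction 1:
  Bonds broken (reactants):
    C=O: 2 × 782 = 1564
    H-H: 3 × 430 = 1290
    Σ(broken) = 2854 kJ
  Bonds formed (products):
    C-H: 3 × 402 = 1206
    C-O: 1 × 353 = 353
    O-H: 3 × 473 = 1419
    Σ(formed) = 2978 kJ
  ΔH_1 = 2854 − 2978 = −124 kJ
Reaction 2:
  Bonds broken (reactants):
    N-H: 4 × 398 = 1592
    N-N: 1 × 168 = 168
    O=O: 1 × 514 = 514
    Σ(broken) = 2274 kJ
  Bonds formed (products):
    N≡N: 1 × 958 = 958
    O-H: 4 × 473 = 1892
    Σ(formed) = 2850 kJ
  ΔH_2 = 2274 − 2850 = −576 kJ
ΔH_1 − ΔH_2 = +452 kJ, so reaction 2 has the more negative ΔH; |ΔH_1 − ΔH_2| = 452 kJ.

Reaction 2, by 452 kJ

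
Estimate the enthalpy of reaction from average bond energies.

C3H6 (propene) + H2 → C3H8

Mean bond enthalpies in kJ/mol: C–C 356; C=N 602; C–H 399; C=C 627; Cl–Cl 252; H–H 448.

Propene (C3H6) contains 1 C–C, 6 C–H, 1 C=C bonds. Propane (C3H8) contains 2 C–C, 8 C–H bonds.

ΔH ≈ −79 kJ

Bonds broken (reactants):
  C–C: 1 × 356 = 356
  C–H: 6 × 399 = 2394
  C=C: 1 × 627 = 627
  H–H: 1 × 448 = 448
  Σ(broken) = 3825 kJ
Bonds formed (products):
  C–C: 2 × 356 = 712
  C–H: 8 × 399 = 3192
  Σ(formed) = 3904 kJ
ΔH = Σ(broken) − Σ(formed) = 3825 − 3904 = −79 kJ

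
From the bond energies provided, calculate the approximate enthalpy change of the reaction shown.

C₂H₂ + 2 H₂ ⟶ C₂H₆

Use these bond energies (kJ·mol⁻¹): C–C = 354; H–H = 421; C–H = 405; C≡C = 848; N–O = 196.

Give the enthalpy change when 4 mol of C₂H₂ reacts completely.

ΔH = −1136 kJ

Bonds broken (reactants):
  C≡C: 1 × 848 = 848
  C–H: 2 × 405 = 810
  H–H: 2 × 421 = 842
  Σ(broken) = 2500 kJ
Bonds formed (products):
  C–C: 1 × 354 = 354
  C–H: 6 × 405 = 2430
  Σ(formed) = 2784 kJ
ΔH = Σ(broken) − Σ(formed) = 2500 − 2784 = −284 kJ
For 4× the reaction as written: 4 × (−284) = −1136 kJ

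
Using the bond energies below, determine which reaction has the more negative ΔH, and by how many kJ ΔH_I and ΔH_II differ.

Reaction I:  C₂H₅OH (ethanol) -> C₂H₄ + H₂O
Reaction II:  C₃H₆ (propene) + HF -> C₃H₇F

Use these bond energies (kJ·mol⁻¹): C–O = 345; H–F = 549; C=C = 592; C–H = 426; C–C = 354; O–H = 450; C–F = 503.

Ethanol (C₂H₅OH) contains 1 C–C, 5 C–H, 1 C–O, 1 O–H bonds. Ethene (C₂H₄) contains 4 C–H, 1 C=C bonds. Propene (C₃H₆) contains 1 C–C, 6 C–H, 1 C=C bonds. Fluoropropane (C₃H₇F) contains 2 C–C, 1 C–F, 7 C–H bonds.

Reaction I:
  Bonds broken (reactants):
    C–C: 1 × 354 = 354
    C–H: 5 × 426 = 2130
    C–O: 1 × 345 = 345
    O–H: 1 × 450 = 450
    Σ(broken) = 3279 kJ
  Bonds formed (products):
    C–H: 4 × 426 = 1704
    C=C: 1 × 592 = 592
    O–H: 2 × 450 = 900
    Σ(formed) = 3196 kJ
  ΔH_I = 3279 − 3196 = +83 kJ
Reaction II:
  Bonds broken (reactants):
    C–C: 1 × 354 = 354
    C–H: 6 × 426 = 2556
    C=C: 1 × 592 = 592
    H–F: 1 × 549 = 549
    Σ(broken) = 4051 kJ
  Bonds formed (products):
    C–C: 2 × 354 = 708
    C–F: 1 × 503 = 503
    C–H: 7 × 426 = 2982
    Σ(formed) = 4193 kJ
  ΔH_II = 4051 − 4193 = −142 kJ
ΔH_I − ΔH_II = +225 kJ, so reaction II has the more negative ΔH; |ΔH_I − ΔH_II| = 225 kJ.

Reaction II, by 225 kJ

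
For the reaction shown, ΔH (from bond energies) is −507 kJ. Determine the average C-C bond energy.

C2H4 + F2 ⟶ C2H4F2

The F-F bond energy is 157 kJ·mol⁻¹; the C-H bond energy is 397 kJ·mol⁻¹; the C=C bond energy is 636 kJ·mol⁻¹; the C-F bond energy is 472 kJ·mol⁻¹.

D(C-C) ≈ 356 kJ/mol

Let D be the C-C bond energy.
Σ(broken) = 4×397 + 1×636 + 1×157 = 2381
Σ(formed) = 1×D + 2×472 + 4×397 = 2532 + D
ΔH = Σ(broken) − Σ(formed) = (2381) − (2532 + D) = −151 − D
Setting this equal to −507 kJ gives D = 356 kJ/mol.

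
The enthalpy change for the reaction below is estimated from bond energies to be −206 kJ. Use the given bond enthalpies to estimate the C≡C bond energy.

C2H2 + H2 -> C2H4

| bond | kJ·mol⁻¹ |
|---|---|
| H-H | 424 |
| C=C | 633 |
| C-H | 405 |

Let D be the C≡C bond energy.
Σ(broken) = 1×D + 2×405 + 1×424 = 1234 + D
Σ(formed) = 4×405 + 1×633 = 2253
ΔH = Σ(broken) − Σ(formed) = (1234 + D) − (2253) = −1019 + D
Setting this equal to −206 kJ gives D = 813 kJ/mol.

D(C≡C) ≈ 813 kJ/mol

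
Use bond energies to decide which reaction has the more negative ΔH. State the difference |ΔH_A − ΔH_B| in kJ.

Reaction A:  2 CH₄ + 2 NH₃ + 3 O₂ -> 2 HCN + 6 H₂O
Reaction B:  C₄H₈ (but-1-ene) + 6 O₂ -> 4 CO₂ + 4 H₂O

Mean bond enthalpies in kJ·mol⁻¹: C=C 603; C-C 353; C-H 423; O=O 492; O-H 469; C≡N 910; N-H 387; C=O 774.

Reaction A:
  Bonds broken (reactants):
    C-H: 8 × 423 = 3384
    N-H: 6 × 387 = 2322
    O=O: 3 × 492 = 1476
    Σ(broken) = 7182 kJ
  Bonds formed (products):
    C≡N: 2 × 910 = 1820
    C-H: 2 × 423 = 846
    O-H: 12 × 469 = 5628
    Σ(formed) = 8294 kJ
  ΔH_A = 7182 − 8294 = −1112 kJ
Reaction B:
  Bonds broken (reactants):
    C-C: 2 × 353 = 706
    C-H: 8 × 423 = 3384
    C=C: 1 × 603 = 603
    O=O: 6 × 492 = 2952
    Σ(broken) = 7645 kJ
  Bonds formed (products):
    C=O: 8 × 774 = 6192
    O-H: 8 × 469 = 3752
    Σ(formed) = 9944 kJ
  ΔH_B = 7645 − 9944 = −2299 kJ
ΔH_A − ΔH_B = +1187 kJ, so reaction B has the more negative ΔH; |ΔH_A − ΔH_B| = 1187 kJ.

Reaction B, by 1187 kJ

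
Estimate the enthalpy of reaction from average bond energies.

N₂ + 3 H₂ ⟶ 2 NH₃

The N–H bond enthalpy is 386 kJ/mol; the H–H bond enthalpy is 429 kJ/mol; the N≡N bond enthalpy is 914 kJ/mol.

ΔH ≈ −115 kJ

Bonds broken (reactants):
  H–H: 3 × 429 = 1287
  N≡N: 1 × 914 = 914
  Σ(broken) = 2201 kJ
Bonds formed (products):
  N–H: 6 × 386 = 2316
  Σ(formed) = 2316 kJ
ΔH = Σ(broken) − Σ(formed) = 2201 − 2316 = −115 kJ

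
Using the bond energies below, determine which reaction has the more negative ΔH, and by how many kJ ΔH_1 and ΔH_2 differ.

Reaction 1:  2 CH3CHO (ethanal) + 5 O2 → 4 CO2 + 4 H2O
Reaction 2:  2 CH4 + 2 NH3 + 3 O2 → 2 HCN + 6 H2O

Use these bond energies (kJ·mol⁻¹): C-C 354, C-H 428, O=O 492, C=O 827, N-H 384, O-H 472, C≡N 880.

Reaction 1:
  Bonds broken (reactants):
    C-C: 2 × 354 = 708
    C-H: 8 × 428 = 3424
    C=O: 2 × 827 = 1654
    O=O: 5 × 492 = 2460
    Σ(broken) = 8246 kJ
  Bonds formed (products):
    C=O: 8 × 827 = 6616
    O-H: 8 × 472 = 3776
    Σ(formed) = 10392 kJ
  ΔH_1 = 8246 − 10392 = −2146 kJ
Reaction 2:
  Bonds broken (reactants):
    C-H: 8 × 428 = 3424
    N-H: 6 × 384 = 2304
    O=O: 3 × 492 = 1476
    Σ(broken) = 7204 kJ
  Bonds formed (products):
    C≡N: 2 × 880 = 1760
    C-H: 2 × 428 = 856
    O-H: 12 × 472 = 5664
    Σ(formed) = 8280 kJ
  ΔH_2 = 7204 − 8280 = −1076 kJ
ΔH_1 − ΔH_2 = −1070 kJ, so reaction 1 has the more negative ΔH; |ΔH_1 − ΔH_2| = 1070 kJ.

Reaction 1, by 1070 kJ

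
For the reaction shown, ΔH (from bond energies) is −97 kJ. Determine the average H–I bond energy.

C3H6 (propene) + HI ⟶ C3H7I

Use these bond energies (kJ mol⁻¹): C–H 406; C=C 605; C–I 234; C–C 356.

D(H–I) ≈ 294 kJ/mol

Let D be the H–I bond energy.
Σ(broken) = 1×356 + 6×406 + 1×605 + 1×D = 3397 + D
Σ(formed) = 2×356 + 7×406 + 1×234 = 3788
ΔH = Σ(broken) − Σ(formed) = (3397 + D) − (3788) = −391 + D
Setting this equal to −97 kJ gives D = 294 kJ/mol.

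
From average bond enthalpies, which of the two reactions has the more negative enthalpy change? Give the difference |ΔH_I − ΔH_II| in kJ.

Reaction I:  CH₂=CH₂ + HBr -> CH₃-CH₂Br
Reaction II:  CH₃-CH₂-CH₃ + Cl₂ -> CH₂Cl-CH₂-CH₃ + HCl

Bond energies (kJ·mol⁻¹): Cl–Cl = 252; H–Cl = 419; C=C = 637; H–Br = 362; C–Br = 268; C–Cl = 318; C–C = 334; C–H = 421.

Reaction I:
  Bonds broken (reactants):
    C–H: 4 × 421 = 1684
    C=C: 1 × 637 = 637
    H–Br: 1 × 362 = 362
    Σ(broken) = 2683 kJ
  Bonds formed (products):
    C–Br: 1 × 268 = 268
    C–C: 1 × 334 = 334
    C–H: 5 × 421 = 2105
    Σ(formed) = 2707 kJ
  ΔH_I = 2683 − 2707 = −24 kJ
Reaction II:
  Bonds broken (reactants):
    C–C: 2 × 334 = 668
    C–H: 8 × 421 = 3368
    Cl–Cl: 1 × 252 = 252
    Σ(broken) = 4288 kJ
  Bonds formed (products):
    C–C: 2 × 334 = 668
    C–Cl: 1 × 318 = 318
    C–H: 7 × 421 = 2947
    H–Cl: 1 × 419 = 419
    Σ(formed) = 4352 kJ
  ΔH_II = 4288 − 4352 = −64 kJ
ΔH_I − ΔH_II = +40 kJ, so reaction II has the more negative ΔH; |ΔH_I − ΔH_II| = 40 kJ.

Reaction II, by 40 kJ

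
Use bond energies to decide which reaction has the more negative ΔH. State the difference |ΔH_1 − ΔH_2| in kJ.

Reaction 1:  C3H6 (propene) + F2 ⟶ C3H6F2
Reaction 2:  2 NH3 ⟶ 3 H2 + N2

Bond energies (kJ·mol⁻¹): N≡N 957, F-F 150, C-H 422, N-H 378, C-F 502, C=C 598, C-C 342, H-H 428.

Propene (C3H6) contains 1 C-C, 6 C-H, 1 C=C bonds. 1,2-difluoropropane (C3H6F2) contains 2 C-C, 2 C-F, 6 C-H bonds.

Reaction 1:
  Bonds broken (reactants):
    C-C: 1 × 342 = 342
    C-H: 6 × 422 = 2532
    C=C: 1 × 598 = 598
    F-F: 1 × 150 = 150
    Σ(broken) = 3622 kJ
  Bonds formed (products):
    C-C: 2 × 342 = 684
    C-F: 2 × 502 = 1004
    C-H: 6 × 422 = 2532
    Σ(formed) = 4220 kJ
  ΔH_1 = 3622 − 4220 = −598 kJ
Reaction 2:
  Bonds broken (reactants):
    N-H: 6 × 378 = 2268
    Σ(broken) = 2268 kJ
  Bonds formed (products):
    H-H: 3 × 428 = 1284
    N≡N: 1 × 957 = 957
    Σ(formed) = 2241 kJ
  ΔH_2 = 2268 − 2241 = +27 kJ
ΔH_1 − ΔH_2 = −625 kJ, so reaction 1 has the more negative ΔH; |ΔH_1 − ΔH_2| = 625 kJ.

Reaction 1, by 625 kJ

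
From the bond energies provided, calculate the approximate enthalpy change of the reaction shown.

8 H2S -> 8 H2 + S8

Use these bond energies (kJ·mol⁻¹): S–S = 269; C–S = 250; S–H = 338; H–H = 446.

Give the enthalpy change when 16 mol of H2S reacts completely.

Bonds broken (reactants):
  S–H: 16 × 338 = 5408
  Σ(broken) = 5408 kJ
Bonds formed (products):
  H–H: 8 × 446 = 3568
  S–S: 8 × 269 = 2152
  Σ(formed) = 5720 kJ
ΔH = Σ(broken) − Σ(formed) = 5408 − 5720 = −312 kJ
For 2× the reaction as written: 2 × (−312) = −624 kJ

ΔH = −624 kJ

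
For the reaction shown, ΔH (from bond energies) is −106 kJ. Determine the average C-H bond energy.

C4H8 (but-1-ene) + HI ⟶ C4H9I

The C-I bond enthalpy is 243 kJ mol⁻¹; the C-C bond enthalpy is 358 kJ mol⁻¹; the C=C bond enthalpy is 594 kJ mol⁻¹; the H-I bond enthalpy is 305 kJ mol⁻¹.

Let D be the C-H bond energy.
Σ(broken) = 2×358 + 8×D + 1×594 + 1×305 = 1615 + 8D
Σ(formed) = 3×358 + 9×D + 1×243 = 1317 + 9D
ΔH = Σ(broken) − Σ(formed) = (1615 + 8D) − (1317 + 9D) = +298 − D
Setting this equal to −106 kJ gives D = 404 kJ/mol.

D(C-H) ≈ 404 kJ/mol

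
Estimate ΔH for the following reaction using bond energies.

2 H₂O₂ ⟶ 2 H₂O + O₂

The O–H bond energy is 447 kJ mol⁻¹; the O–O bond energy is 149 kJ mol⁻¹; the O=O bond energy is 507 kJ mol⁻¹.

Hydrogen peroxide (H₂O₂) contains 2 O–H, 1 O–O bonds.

ΔH ≈ −209 kJ

Bonds broken (reactants):
  O–H: 4 × 447 = 1788
  O–O: 2 × 149 = 298
  Σ(broken) = 2086 kJ
Bonds formed (products):
  O–H: 4 × 447 = 1788
  O=O: 1 × 507 = 507
  Σ(formed) = 2295 kJ
ΔH = Σ(broken) − Σ(formed) = 2086 − 2295 = −209 kJ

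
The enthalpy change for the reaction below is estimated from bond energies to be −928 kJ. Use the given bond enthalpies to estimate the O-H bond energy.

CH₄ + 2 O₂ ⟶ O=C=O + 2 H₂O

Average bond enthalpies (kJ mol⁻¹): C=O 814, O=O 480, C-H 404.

D(O-H) ≈ 469 kJ/mol

Let D be the O-H bond energy.
Σ(broken) = 4×404 + 2×480 = 2576
Σ(formed) = 2×814 + 4×D = 1628 + 4D
ΔH = Σ(broken) − Σ(formed) = (2576) − (1628 + 4D) = +948 − 4D
Setting this equal to −928 kJ gives 4D = 1876, so D = 469 kJ/mol.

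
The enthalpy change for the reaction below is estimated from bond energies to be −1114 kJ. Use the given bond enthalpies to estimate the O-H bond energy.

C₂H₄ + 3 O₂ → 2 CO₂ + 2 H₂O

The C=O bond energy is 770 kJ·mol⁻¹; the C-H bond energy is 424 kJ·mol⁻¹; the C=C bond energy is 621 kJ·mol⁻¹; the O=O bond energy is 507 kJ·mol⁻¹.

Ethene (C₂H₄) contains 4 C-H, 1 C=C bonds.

D(O-H) ≈ 468 kJ/mol

Let D be the O-H bond energy.
Σ(broken) = 4×424 + 1×621 + 3×507 = 3838
Σ(formed) = 4×770 + 4×D = 3080 + 4D
ΔH = Σ(broken) − Σ(formed) = (3838) − (3080 + 4D) = +758 − 4D
Setting this equal to −1114 kJ gives 4D = 1872, so D = 468 kJ/mol.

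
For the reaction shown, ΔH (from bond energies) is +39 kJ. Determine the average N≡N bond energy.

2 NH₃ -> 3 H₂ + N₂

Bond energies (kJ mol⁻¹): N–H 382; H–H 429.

D(N≡N) ≈ 966 kJ/mol

Let D be the N≡N bond energy.
Σ(broken) = 6×382 = 2292
Σ(formed) = 3×429 + 1×D = 1287 + D
ΔH = Σ(broken) − Σ(formed) = (2292) − (1287 + D) = +1005 − D
Setting this equal to +39 kJ gives D = 966 kJ/mol.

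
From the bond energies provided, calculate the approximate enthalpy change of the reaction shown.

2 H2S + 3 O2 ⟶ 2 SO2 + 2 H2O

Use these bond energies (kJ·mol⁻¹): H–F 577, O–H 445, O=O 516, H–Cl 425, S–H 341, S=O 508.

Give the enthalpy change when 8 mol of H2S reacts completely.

Bonds broken (reactants):
  O=O: 3 × 516 = 1548
  S–H: 4 × 341 = 1364
  Σ(broken) = 2912 kJ
Bonds formed (products):
  O–H: 4 × 445 = 1780
  S=O: 4 × 508 = 2032
  Σ(formed) = 3812 kJ
ΔH = Σ(broken) − Σ(formed) = 2912 − 3812 = −900 kJ
For 4× the reaction as written: 4 × (−900) = −3600 kJ

ΔH = −3600 kJ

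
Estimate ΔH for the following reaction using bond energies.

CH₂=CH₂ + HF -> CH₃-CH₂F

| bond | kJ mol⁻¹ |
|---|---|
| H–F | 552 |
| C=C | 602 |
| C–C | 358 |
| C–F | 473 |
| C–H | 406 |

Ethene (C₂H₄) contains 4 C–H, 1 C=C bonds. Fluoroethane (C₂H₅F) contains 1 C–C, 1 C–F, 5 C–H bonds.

Bonds broken (reactants):
  C–H: 4 × 406 = 1624
  C=C: 1 × 602 = 602
  H–F: 1 × 552 = 552
  Σ(broken) = 2778 kJ
Bonds formed (products):
  C–C: 1 × 358 = 358
  C–F: 1 × 473 = 473
  C–H: 5 × 406 = 2030
  Σ(formed) = 2861 kJ
ΔH = Σ(broken) − Σ(formed) = 2778 − 2861 = −83 kJ

ΔH ≈ −83 kJ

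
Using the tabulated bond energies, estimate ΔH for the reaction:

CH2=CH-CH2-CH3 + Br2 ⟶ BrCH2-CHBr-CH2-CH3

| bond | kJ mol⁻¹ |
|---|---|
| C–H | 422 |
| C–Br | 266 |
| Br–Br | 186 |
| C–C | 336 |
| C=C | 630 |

ΔH ≈ −52 kJ

Bonds broken (reactants):
  Br–Br: 1 × 186 = 186
  C–C: 2 × 336 = 672
  C–H: 8 × 422 = 3376
  C=C: 1 × 630 = 630
  Σ(broken) = 4864 kJ
Bonds formed (products):
  C–Br: 2 × 266 = 532
  C–C: 3 × 336 = 1008
  C–H: 8 × 422 = 3376
  Σ(formed) = 4916 kJ
ΔH = Σ(broken) − Σ(formed) = 4864 − 4916 = −52 kJ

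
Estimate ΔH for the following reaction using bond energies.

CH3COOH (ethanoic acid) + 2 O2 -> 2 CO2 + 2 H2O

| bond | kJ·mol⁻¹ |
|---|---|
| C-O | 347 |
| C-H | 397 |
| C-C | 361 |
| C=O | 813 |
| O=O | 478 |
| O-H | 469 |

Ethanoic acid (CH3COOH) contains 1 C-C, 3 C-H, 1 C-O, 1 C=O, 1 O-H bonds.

Bonds broken (reactants):
  C-C: 1 × 361 = 361
  C-H: 3 × 397 = 1191
  C-O: 1 × 347 = 347
  C=O: 1 × 813 = 813
  O-H: 1 × 469 = 469
  O=O: 2 × 478 = 956
  Σ(broken) = 4137 kJ
Bonds formed (products):
  C=O: 4 × 813 = 3252
  O-H: 4 × 469 = 1876
  Σ(formed) = 5128 kJ
ΔH = Σ(broken) − Σ(formed) = 4137 − 5128 = −991 kJ

ΔH ≈ −991 kJ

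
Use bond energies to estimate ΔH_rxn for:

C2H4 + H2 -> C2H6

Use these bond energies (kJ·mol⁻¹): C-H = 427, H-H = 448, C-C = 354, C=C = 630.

Bonds broken (reactants):
  C-H: 4 × 427 = 1708
  C=C: 1 × 630 = 630
  H-H: 1 × 448 = 448
  Σ(broken) = 2786 kJ
Bonds formed (products):
  C-C: 1 × 354 = 354
  C-H: 6 × 427 = 2562
  Σ(formed) = 2916 kJ
ΔH = Σ(broken) − Σ(formed) = 2786 − 2916 = −130 kJ

ΔH ≈ −130 kJ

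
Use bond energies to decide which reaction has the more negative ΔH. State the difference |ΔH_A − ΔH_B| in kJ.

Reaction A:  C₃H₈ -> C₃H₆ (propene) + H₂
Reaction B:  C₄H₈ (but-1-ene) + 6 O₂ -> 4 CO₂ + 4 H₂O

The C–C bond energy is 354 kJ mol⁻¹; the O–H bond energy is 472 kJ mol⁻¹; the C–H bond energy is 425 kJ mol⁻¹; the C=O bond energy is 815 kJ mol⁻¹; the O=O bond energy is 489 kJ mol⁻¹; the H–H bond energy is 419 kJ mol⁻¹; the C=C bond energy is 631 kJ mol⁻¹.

Reaction A:
  Bonds broken (reactants):
    C–C: 2 × 354 = 708
    C–H: 8 × 425 = 3400
    Σ(broken) = 4108 kJ
  Bonds formed (products):
    C–C: 1 × 354 = 354
    C–H: 6 × 425 = 2550
    C=C: 1 × 631 = 631
    H–H: 1 × 419 = 419
    Σ(formed) = 3954 kJ
  ΔH_A = 4108 − 3954 = +154 kJ
Reaction B:
  Bonds broken (reactants):
    C–C: 2 × 354 = 708
    C–H: 8 × 425 = 3400
    C=C: 1 × 631 = 631
    O=O: 6 × 489 = 2934
    Σ(broken) = 7673 kJ
  Bonds formed (products):
    C=O: 8 × 815 = 6520
    O–H: 8 × 472 = 3776
    Σ(formed) = 10296 kJ
  ΔH_B = 7673 − 10296 = −2623 kJ
ΔH_A − ΔH_B = +2777 kJ, so reaction B has the more negative ΔH; |ΔH_A − ΔH_B| = 2777 kJ.

Reaction B, by 2777 kJ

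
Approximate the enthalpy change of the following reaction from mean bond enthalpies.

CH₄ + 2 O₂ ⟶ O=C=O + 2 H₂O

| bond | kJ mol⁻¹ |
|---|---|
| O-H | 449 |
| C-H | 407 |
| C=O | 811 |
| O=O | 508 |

ΔH ≈ −774 kJ

Bonds broken (reactants):
  C-H: 4 × 407 = 1628
  O=O: 2 × 508 = 1016
  Σ(broken) = 2644 kJ
Bonds formed (products):
  C=O: 2 × 811 = 1622
  O-H: 4 × 449 = 1796
  Σ(formed) = 3418 kJ
ΔH = Σ(broken) − Σ(formed) = 2644 − 3418 = −774 kJ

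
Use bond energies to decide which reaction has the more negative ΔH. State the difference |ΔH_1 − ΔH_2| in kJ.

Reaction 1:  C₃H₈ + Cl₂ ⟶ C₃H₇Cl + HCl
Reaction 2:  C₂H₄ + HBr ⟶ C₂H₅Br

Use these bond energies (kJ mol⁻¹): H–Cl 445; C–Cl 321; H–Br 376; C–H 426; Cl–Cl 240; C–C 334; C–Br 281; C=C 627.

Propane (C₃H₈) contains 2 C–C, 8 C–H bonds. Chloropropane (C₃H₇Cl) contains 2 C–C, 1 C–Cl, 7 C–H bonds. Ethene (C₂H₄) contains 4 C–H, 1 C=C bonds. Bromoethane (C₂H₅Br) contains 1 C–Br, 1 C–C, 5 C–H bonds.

Reaction 1:
  Bonds broken (reactants):
    C–C: 2 × 334 = 668
    C–H: 8 × 426 = 3408
    Cl–Cl: 1 × 240 = 240
    Σ(broken) = 4316 kJ
  Bonds formed (products):
    C–C: 2 × 334 = 668
    C–Cl: 1 × 321 = 321
    C–H: 7 × 426 = 2982
    H–Cl: 1 × 445 = 445
    Σ(formed) = 4416 kJ
  ΔH_1 = 4316 − 4416 = −100 kJ
Reaction 2:
  Bonds broken (reactants):
    C–H: 4 × 426 = 1704
    C=C: 1 × 627 = 627
    H–Br: 1 × 376 = 376
    Σ(broken) = 2707 kJ
  Bonds formed (products):
    C–Br: 1 × 281 = 281
    C–C: 1 × 334 = 334
    C–H: 5 × 426 = 2130
    Σ(formed) = 2745 kJ
  ΔH_2 = 2707 − 2745 = −38 kJ
ΔH_1 − ΔH_2 = −62 kJ, so reaction 1 has the more negative ΔH; |ΔH_1 − ΔH_2| = 62 kJ.

Reaction 1, by 62 kJ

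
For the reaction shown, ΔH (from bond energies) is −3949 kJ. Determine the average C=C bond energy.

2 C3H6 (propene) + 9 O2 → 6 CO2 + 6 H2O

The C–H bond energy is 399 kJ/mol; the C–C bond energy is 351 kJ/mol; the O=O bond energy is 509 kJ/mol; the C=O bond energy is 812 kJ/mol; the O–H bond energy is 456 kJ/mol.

D(C=C) ≈ 598 kJ/mol

Let D be the C=C bond energy.
Σ(broken) = 2×351 + 12×399 + 2×D + 9×509 = 10071 + 2D
Σ(formed) = 12×812 + 12×456 = 15216
ΔH = Σ(broken) − Σ(formed) = (10071 + 2D) − (15216) = −5145 + 2D
Setting this equal to −3949 kJ gives 2D = 1196, so D = 598 kJ/mol.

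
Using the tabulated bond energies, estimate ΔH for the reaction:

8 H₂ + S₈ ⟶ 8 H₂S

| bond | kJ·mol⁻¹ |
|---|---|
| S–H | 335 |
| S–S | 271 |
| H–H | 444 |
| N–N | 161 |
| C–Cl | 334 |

Bonds broken (reactants):
  H–H: 8 × 444 = 3552
  S–S: 8 × 271 = 2168
  Σ(broken) = 5720 kJ
Bonds formed (products):
  S–H: 16 × 335 = 5360
  Σ(formed) = 5360 kJ
ΔH = Σ(broken) − Σ(formed) = 5720 − 5360 = +360 kJ

ΔH ≈ +360 kJ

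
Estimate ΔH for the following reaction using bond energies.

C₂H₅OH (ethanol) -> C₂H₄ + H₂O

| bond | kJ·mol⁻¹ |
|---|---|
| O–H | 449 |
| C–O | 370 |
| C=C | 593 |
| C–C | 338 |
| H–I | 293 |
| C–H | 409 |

ΔH ≈ +75 kJ

Bonds broken (reactants):
  C–C: 1 × 338 = 338
  C–H: 5 × 409 = 2045
  C–O: 1 × 370 = 370
  O–H: 1 × 449 = 449
  Σ(broken) = 3202 kJ
Bonds formed (products):
  C–H: 4 × 409 = 1636
  C=C: 1 × 593 = 593
  O–H: 2 × 449 = 898
  Σ(formed) = 3127 kJ
ΔH = Σ(broken) − Σ(formed) = 3202 − 3127 = +75 kJ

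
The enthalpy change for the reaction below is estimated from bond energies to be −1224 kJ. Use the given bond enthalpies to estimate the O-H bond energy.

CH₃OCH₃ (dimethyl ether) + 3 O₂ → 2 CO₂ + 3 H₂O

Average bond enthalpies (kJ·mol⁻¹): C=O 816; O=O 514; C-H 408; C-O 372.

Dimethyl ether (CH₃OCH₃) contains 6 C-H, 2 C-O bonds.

Let D be the O-H bond energy.
Σ(broken) = 6×408 + 2×372 + 3×514 = 4734
Σ(formed) = 4×816 + 6×D = 3264 + 6D
ΔH = Σ(broken) − Σ(formed) = (4734) − (3264 + 6D) = +1470 − 6D
Setting this equal to −1224 kJ gives 6D = 2694, so D = 449 kJ/mol.

D(O-H) ≈ 449 kJ/mol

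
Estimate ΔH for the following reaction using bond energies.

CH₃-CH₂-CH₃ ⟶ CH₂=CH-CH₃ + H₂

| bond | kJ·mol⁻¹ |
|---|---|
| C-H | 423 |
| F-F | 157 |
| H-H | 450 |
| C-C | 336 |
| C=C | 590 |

ΔH ≈ +142 kJ

Bonds broken (reactants):
  C-C: 2 × 336 = 672
  C-H: 8 × 423 = 3384
  Σ(broken) = 4056 kJ
Bonds formed (products):
  C-C: 1 × 336 = 336
  C-H: 6 × 423 = 2538
  C=C: 1 × 590 = 590
  H-H: 1 × 450 = 450
  Σ(formed) = 3914 kJ
ΔH = Σ(broken) − Σ(formed) = 4056 − 3914 = +142 kJ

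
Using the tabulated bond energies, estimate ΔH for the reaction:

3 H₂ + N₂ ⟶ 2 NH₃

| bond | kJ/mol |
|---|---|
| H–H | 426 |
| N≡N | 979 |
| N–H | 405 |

ΔH ≈ −173 kJ

Bonds broken (reactants):
  H–H: 3 × 426 = 1278
  N≡N: 1 × 979 = 979
  Σ(broken) = 2257 kJ
Bonds formed (products):
  N–H: 6 × 405 = 2430
  Σ(formed) = 2430 kJ
ΔH = Σ(broken) − Σ(formed) = 2257 − 2430 = −173 kJ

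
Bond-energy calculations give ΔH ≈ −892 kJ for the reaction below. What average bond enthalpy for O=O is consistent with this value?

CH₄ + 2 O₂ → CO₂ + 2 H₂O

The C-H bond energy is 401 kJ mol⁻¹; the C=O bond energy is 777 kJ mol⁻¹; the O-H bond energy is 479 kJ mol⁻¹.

D(O=O) ≈ 487 kJ/mol

Let D be the O=O bond energy.
Σ(broken) = 4×401 + 2×D = 1604 + 2D
Σ(formed) = 2×777 + 4×479 = 3470
ΔH = Σ(broken) − Σ(formed) = (1604 + 2D) − (3470) = −1866 + 2D
Setting this equal to −892 kJ gives 2D = 974, so D = 487 kJ/mol.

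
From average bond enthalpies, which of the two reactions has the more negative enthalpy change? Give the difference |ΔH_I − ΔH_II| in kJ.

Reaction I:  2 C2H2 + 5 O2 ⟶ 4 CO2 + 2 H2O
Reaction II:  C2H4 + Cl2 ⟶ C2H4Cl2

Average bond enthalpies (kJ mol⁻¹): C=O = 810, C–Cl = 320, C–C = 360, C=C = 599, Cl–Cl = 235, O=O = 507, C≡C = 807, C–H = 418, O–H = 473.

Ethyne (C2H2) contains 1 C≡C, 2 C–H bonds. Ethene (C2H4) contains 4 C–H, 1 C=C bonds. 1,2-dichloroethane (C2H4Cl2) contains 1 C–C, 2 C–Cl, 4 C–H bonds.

Reaction I, by 2385 kJ

Reaction I:
  Bonds broken (reactants):
    C≡C: 2 × 807 = 1614
    C–H: 4 × 418 = 1672
    O=O: 5 × 507 = 2535
    Σ(broken) = 5821 kJ
  Bonds formed (products):
    C=O: 8 × 810 = 6480
    O–H: 4 × 473 = 1892
    Σ(formed) = 8372 kJ
  ΔH_I = 5821 − 8372 = −2551 kJ
Reaction II:
  Bonds broken (reactants):
    C–H: 4 × 418 = 1672
    C=C: 1 × 599 = 599
    Cl–Cl: 1 × 235 = 235
    Σ(broken) = 2506 kJ
  Bonds formed (products):
    C–C: 1 × 360 = 360
    C–Cl: 2 × 320 = 640
    C–H: 4 × 418 = 1672
    Σ(formed) = 2672 kJ
  ΔH_II = 2506 − 2672 = −166 kJ
ΔH_I − ΔH_II = −2385 kJ, so reaction I has the more negative ΔH; |ΔH_I − ΔH_II| = 2385 kJ.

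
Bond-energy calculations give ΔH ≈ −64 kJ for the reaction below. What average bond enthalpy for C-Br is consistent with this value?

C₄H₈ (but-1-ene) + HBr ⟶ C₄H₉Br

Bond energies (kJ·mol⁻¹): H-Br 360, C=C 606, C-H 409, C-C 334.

Let D be the C-Br bond energy.
Σ(broken) = 2×334 + 8×409 + 1×606 + 1×360 = 4906
Σ(formed) = 1×D + 3×334 + 9×409 = 4683 + D
ΔH = Σ(broken) − Σ(formed) = (4906) − (4683 + D) = +223 − D
Setting this equal to −64 kJ gives D = 287 kJ/mol.

D(C-Br) ≈ 287 kJ/mol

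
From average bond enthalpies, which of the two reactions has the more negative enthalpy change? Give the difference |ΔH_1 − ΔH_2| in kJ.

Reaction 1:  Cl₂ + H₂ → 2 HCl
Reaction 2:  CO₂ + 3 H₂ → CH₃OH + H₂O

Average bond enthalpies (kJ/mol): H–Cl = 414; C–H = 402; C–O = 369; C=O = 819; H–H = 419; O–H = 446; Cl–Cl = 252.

Reaction 1:
  Bonds broken (reactants):
    Cl–Cl: 1 × 252 = 252
    H–H: 1 × 419 = 419
    Σ(broken) = 671 kJ
  Bonds formed (products):
    H–Cl: 2 × 414 = 828
    Σ(formed) = 828 kJ
  ΔH_1 = 671 − 828 = −157 kJ
Reaction 2:
  Bonds broken (reactants):
    C=O: 2 × 819 = 1638
    H–H: 3 × 419 = 1257
    Σ(broken) = 2895 kJ
  Bonds formed (products):
    C–H: 3 × 402 = 1206
    C–O: 1 × 369 = 369
    O–H: 3 × 446 = 1338
    Σ(formed) = 2913 kJ
  ΔH_2 = 2895 − 2913 = −18 kJ
ΔH_1 − ΔH_2 = −139 kJ, so reaction 1 has the more negative ΔH; |ΔH_1 − ΔH_2| = 139 kJ.

Reaction 1, by 139 kJ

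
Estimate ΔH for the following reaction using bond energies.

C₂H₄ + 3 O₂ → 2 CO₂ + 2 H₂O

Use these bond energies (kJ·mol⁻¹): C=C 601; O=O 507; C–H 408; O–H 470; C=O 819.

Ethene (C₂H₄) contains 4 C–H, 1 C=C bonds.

ΔH ≈ −1402 kJ

Bonds broken (reactants):
  C–H: 4 × 408 = 1632
  C=C: 1 × 601 = 601
  O=O: 3 × 507 = 1521
  Σ(broken) = 3754 kJ
Bonds formed (products):
  C=O: 4 × 819 = 3276
  O–H: 4 × 470 = 1880
  Σ(formed) = 5156 kJ
ΔH = Σ(broken) − Σ(formed) = 3754 − 5156 = −1402 kJ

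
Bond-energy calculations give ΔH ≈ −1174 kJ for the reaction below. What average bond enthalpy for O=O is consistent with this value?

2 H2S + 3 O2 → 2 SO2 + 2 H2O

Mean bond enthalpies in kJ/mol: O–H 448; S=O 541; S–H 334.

Let D be the O=O bond energy.
Σ(broken) = 3×D + 4×334 = 1336 + 3D
Σ(formed) = 4×448 + 4×541 = 3956
ΔH = Σ(broken) − Σ(formed) = (1336 + 3D) − (3956) = −2620 + 3D
Setting this equal to −1174 kJ gives 3D = 1446, so D = 482 kJ/mol.

D(O=O) ≈ 482 kJ/mol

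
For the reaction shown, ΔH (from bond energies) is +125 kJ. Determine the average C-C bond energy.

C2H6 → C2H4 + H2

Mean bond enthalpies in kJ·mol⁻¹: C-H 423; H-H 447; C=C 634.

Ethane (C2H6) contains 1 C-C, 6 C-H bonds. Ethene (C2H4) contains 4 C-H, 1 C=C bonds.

Let D be the C-C bond energy.
Σ(broken) = 1×D + 6×423 = 2538 + D
Σ(formed) = 4×423 + 1×634 + 1×447 = 2773
ΔH = Σ(broken) − Σ(formed) = (2538 + D) − (2773) = −235 + D
Setting this equal to +125 kJ gives D = 360 kJ/mol.

D(C-C) ≈ 360 kJ/mol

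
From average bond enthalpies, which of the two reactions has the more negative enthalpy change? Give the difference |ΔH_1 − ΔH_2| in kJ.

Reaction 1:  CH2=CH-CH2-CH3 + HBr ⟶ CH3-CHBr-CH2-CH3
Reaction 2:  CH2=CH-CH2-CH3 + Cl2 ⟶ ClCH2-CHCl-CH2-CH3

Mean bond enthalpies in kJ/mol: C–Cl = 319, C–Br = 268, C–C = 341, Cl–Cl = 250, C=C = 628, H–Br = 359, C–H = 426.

Reaction 2, by 53 kJ

Reaction 1:
  Bonds broken (reactants):
    C–C: 2 × 341 = 682
    C–H: 8 × 426 = 3408
    C=C: 1 × 628 = 628
    H–Br: 1 × 359 = 359
    Σ(broken) = 5077 kJ
  Bonds formed (products):
    C–Br: 1 × 268 = 268
    C–C: 3 × 341 = 1023
    C–H: 9 × 426 = 3834
    Σ(formed) = 5125 kJ
  ΔH_1 = 5077 − 5125 = −48 kJ
Reaction 2:
  Bonds broken (reactants):
    C–C: 2 × 341 = 682
    C–H: 8 × 426 = 3408
    C=C: 1 × 628 = 628
    Cl–Cl: 1 × 250 = 250
    Σ(broken) = 4968 kJ
  Bonds formed (products):
    C–C: 3 × 341 = 1023
    C–Cl: 2 × 319 = 638
    C–H: 8 × 426 = 3408
    Σ(formed) = 5069 kJ
  ΔH_2 = 4968 − 5069 = −101 kJ
ΔH_1 − ΔH_2 = +53 kJ, so reaction 2 has the more negative ΔH; |ΔH_1 − ΔH_2| = 53 kJ.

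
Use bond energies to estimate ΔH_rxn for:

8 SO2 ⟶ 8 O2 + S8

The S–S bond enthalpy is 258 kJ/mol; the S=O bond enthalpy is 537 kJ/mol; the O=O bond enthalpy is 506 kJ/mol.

Bonds broken (reactants):
  S=O: 16 × 537 = 8592
  Σ(broken) = 8592 kJ
Bonds formed (products):
  O=O: 8 × 506 = 4048
  S–S: 8 × 258 = 2064
  Σ(formed) = 6112 kJ
ΔH = Σ(broken) − Σ(formed) = 8592 − 6112 = +2480 kJ

ΔH ≈ +2480 kJ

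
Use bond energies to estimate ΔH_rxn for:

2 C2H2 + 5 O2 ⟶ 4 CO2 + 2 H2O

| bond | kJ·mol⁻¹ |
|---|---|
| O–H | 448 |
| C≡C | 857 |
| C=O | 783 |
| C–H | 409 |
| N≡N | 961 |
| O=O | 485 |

ΔH ≈ −2281 kJ

Bonds broken (reactants):
  C≡C: 2 × 857 = 1714
  C–H: 4 × 409 = 1636
  O=O: 5 × 485 = 2425
  Σ(broken) = 5775 kJ
Bonds formed (products):
  C=O: 8 × 783 = 6264
  O–H: 4 × 448 = 1792
  Σ(formed) = 8056 kJ
ΔH = Σ(broken) − Σ(formed) = 5775 − 8056 = −2281 kJ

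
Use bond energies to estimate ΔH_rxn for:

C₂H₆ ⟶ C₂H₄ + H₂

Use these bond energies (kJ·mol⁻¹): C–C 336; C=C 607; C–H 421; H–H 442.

Bonds broken (reactants):
  C–C: 1 × 336 = 336
  C–H: 6 × 421 = 2526
  Σ(broken) = 2862 kJ
Bonds formed (products):
  C–H: 4 × 421 = 1684
  C=C: 1 × 607 = 607
  H–H: 1 × 442 = 442
  Σ(formed) = 2733 kJ
ΔH = Σ(broken) − Σ(formed) = 2862 − 2733 = +129 kJ

ΔH ≈ +129 kJ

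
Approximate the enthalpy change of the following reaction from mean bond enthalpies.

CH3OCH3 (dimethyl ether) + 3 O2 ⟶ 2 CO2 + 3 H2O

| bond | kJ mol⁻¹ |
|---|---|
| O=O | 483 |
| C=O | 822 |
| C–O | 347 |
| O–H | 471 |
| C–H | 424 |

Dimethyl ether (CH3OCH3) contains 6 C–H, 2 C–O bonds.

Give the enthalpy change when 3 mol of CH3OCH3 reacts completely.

ΔH = −4281 kJ

Bonds broken (reactants):
  C–H: 6 × 424 = 2544
  C–O: 2 × 347 = 694
  O=O: 3 × 483 = 1449
  Σ(broken) = 4687 kJ
Bonds formed (products):
  C=O: 4 × 822 = 3288
  O–H: 6 × 471 = 2826
  Σ(formed) = 6114 kJ
ΔH = Σ(broken) − Σ(formed) = 4687 − 6114 = −1427 kJ
For 3× the reaction as written: 3 × (−1427) = −4281 kJ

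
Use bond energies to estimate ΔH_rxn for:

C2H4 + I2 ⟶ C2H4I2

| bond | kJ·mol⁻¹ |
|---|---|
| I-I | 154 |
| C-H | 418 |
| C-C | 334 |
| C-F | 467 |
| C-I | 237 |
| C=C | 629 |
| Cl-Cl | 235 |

Bonds broken (reactants):
  C-H: 4 × 418 = 1672
  C=C: 1 × 629 = 629
  I-I: 1 × 154 = 154
  Σ(broken) = 2455 kJ
Bonds formed (products):
  C-C: 1 × 334 = 334
  C-H: 4 × 418 = 1672
  C-I: 2 × 237 = 474
  Σ(formed) = 2480 kJ
ΔH = Σ(broken) − Σ(formed) = 2455 − 2480 = −25 kJ

ΔH ≈ −25 kJ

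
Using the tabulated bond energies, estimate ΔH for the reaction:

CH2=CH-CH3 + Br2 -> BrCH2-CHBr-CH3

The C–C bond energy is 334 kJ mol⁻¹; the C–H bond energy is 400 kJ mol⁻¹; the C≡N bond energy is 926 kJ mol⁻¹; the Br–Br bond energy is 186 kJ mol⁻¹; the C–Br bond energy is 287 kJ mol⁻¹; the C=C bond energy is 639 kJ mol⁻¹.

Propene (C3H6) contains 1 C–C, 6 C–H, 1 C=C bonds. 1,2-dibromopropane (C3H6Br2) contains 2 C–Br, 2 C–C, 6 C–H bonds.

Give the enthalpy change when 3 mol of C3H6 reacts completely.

ΔH = −249 kJ

Bonds broken (reactants):
  Br–Br: 1 × 186 = 186
  C–C: 1 × 334 = 334
  C–H: 6 × 400 = 2400
  C=C: 1 × 639 = 639
  Σ(broken) = 3559 kJ
Bonds formed (products):
  C–Br: 2 × 287 = 574
  C–C: 2 × 334 = 668
  C–H: 6 × 400 = 2400
  Σ(formed) = 3642 kJ
ΔH = Σ(broken) − Σ(formed) = 3559 − 3642 = −83 kJ
For 3× the reaction as written: 3 × (−83) = −249 kJ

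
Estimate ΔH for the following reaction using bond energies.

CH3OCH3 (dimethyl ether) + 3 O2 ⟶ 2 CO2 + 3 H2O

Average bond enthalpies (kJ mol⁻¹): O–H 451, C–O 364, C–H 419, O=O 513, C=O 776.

Bonds broken (reactants):
  C–H: 6 × 419 = 2514
  C–O: 2 × 364 = 728
  O=O: 3 × 513 = 1539
  Σ(broken) = 4781 kJ
Bonds formed (products):
  C=O: 4 × 776 = 3104
  O–H: 6 × 451 = 2706
  Σ(formed) = 5810 kJ
ΔH = Σ(broken) − Σ(formed) = 4781 − 5810 = −1029 kJ

ΔH ≈ −1029 kJ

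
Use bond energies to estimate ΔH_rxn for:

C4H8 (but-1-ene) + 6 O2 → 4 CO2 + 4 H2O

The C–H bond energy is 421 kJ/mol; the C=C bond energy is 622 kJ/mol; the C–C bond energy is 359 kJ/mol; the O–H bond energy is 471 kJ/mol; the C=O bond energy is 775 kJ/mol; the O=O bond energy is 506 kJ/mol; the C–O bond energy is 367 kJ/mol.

Bonds broken (reactants):
  C–C: 2 × 359 = 718
  C–H: 8 × 421 = 3368
  C=C: 1 × 622 = 622
  O=O: 6 × 506 = 3036
  Σ(broken) = 7744 kJ
Bonds formed (products):
  C=O: 8 × 775 = 6200
  O–H: 8 × 471 = 3768
  Σ(formed) = 9968 kJ
ΔH = Σ(broken) − Σ(formed) = 7744 − 9968 = −2224 kJ

ΔH ≈ −2224 kJ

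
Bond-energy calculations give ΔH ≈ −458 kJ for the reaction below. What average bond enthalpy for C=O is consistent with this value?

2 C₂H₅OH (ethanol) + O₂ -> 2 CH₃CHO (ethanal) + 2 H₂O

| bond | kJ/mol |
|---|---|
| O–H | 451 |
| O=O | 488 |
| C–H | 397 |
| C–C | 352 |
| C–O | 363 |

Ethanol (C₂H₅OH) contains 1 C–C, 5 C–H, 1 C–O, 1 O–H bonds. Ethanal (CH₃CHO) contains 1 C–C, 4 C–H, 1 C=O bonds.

Let D be the C=O bond energy.
Σ(broken) = 2×352 + 10×397 + 2×363 + 2×451 + 1×488 = 6790
Σ(formed) = 2×352 + 8×397 + 2×D + 4×451 = 5684 + 2D
ΔH = Σ(broken) − Σ(formed) = (6790) − (5684 + 2D) = +1106 − 2D
Setting this equal to −458 kJ gives 2D = 1564, so D = 782 kJ/mol.

D(C=O) ≈ 782 kJ/mol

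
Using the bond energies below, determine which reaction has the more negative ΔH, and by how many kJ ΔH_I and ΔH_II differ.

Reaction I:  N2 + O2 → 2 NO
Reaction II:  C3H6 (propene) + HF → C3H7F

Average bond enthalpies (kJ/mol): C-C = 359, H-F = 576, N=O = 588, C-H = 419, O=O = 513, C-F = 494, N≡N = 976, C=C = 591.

Reaction I:
  Bonds broken (reactants):
    N≡N: 1 × 976 = 976
    O=O: 1 × 513 = 513
    Σ(broken) = 1489 kJ
  Bonds formed (products):
    N=O: 2 × 588 = 1176
    Σ(formed) = 1176 kJ
  ΔH_I = 1489 − 1176 = +313 kJ
Reaction II:
  Bonds broken (reactants):
    C-C: 1 × 359 = 359
    C-H: 6 × 419 = 2514
    C=C: 1 × 591 = 591
    H-F: 1 × 576 = 576
    Σ(broken) = 4040 kJ
  Bonds formed (products):
    C-C: 2 × 359 = 718
    C-F: 1 × 494 = 494
    C-H: 7 × 419 = 2933
    Σ(formed) = 4145 kJ
  ΔH_II = 4040 − 4145 = −105 kJ
ΔH_I − ΔH_II = +418 kJ, so reaction II has the more negative ΔH; |ΔH_I − ΔH_II| = 418 kJ.

Reaction II, by 418 kJ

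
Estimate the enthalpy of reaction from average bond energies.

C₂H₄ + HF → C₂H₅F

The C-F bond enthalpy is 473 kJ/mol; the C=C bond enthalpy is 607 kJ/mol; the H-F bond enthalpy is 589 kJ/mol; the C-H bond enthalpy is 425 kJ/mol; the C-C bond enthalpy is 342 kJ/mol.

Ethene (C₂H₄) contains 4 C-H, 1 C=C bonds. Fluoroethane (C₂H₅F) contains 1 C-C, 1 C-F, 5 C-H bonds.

Bonds broken (reactants):
  C-H: 4 × 425 = 1700
  C=C: 1 × 607 = 607
  H-F: 1 × 589 = 589
  Σ(broken) = 2896 kJ
Bonds formed (products):
  C-C: 1 × 342 = 342
  C-F: 1 × 473 = 473
  C-H: 5 × 425 = 2125
  Σ(formed) = 2940 kJ
ΔH = Σ(broken) − Σ(formed) = 2896 − 2940 = −44 kJ

ΔH ≈ −44 kJ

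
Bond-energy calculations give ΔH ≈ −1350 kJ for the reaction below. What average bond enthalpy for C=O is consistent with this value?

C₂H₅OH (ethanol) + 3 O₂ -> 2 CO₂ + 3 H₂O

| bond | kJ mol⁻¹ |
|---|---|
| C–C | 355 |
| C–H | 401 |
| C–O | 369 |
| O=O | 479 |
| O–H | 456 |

Let D be the C=O bond energy.
Σ(broken) = 1×355 + 5×401 + 1×369 + 1×456 + 3×479 = 4622
Σ(formed) = 4×D + 6×456 = 2736 + 4D
ΔH = Σ(broken) − Σ(formed) = (4622) − (2736 + 4D) = +1886 − 4D
Setting this equal to −1350 kJ gives 4D = 3236, so D = 809 kJ/mol.

D(C=O) ≈ 809 kJ/mol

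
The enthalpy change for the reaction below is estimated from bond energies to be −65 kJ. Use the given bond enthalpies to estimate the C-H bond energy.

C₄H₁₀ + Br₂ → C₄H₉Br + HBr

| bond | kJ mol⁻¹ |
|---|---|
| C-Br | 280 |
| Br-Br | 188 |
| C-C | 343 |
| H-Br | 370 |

D(C-H) ≈ 397 kJ/mol

Let D be the C-H bond energy.
Σ(broken) = 1×188 + 3×343 + 10×D = 1217 + 10D
Σ(formed) = 1×280 + 3×343 + 9×D + 1×370 = 1679 + 9D
ΔH = Σ(broken) − Σ(formed) = (1217 + 10D) − (1679 + 9D) = −462 + D
Setting this equal to −65 kJ gives D = 397 kJ/mol.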